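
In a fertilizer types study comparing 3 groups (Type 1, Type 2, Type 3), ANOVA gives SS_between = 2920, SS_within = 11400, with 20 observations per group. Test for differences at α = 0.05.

df_between = 2, df_within = 57. F = MS_between/MS_within = 1460.0/200.0 = 7.3. F_crit ≈ 3.159. Reject H₀. At least one mean differs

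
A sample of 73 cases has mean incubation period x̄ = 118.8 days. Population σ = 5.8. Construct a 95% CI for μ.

CI = x̄ ± z*(σ/√n) = 118.8 ± 1.96(5.8/√73) = 118.8 ± 1.33 = (117.47, 120.13)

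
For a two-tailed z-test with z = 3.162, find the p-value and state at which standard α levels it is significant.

p = 2·P(Z > |3.162|) = 2·(1 - Φ(3.162)) ≈ 0.0016. Significant at α = 0.1; Significant at α = 0.05; Significant at α = 0.01.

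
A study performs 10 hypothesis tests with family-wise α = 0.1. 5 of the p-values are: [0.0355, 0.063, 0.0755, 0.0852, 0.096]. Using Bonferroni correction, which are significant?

Bonferroni α = 0.1/10 = 0.01. None of the given p-values are significant.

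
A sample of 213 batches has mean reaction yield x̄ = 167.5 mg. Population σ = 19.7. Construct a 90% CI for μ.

CI = x̄ ± z*(σ/√n) = 167.5 ± 1.645(19.7/√213) = 167.5 ± 2.22 = (165.28, 169.72)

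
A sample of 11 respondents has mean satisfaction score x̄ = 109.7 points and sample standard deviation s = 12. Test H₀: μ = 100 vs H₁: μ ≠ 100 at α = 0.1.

t = (x̄ - μ₀)/(s/√n) = (109.7 - 100)/(12/√11) = 2.681. df = 10, critical t = ±1.812. Reject H₀.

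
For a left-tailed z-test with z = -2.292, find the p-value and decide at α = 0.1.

p = P(Z < -2.292) = Φ(-2.292) ≈ 0.011. Since p < 0.1, reject H₀ (significant) at α = 0.1.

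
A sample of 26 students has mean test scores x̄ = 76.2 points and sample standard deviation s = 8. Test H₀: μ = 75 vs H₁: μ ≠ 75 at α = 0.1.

t = (x̄ - μ₀)/(s/√n) = (76.2 - 75)/(8/√26) = 0.765. df = 25, critical t = ±1.708. Fail to reject H₀.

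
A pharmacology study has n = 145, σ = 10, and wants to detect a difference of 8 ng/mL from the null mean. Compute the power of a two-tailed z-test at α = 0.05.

SE = σ/√n = 10/√145 = 0.83. Non-centrality λ = d/SE = 8/0.83 = 9.633. Power ≈ Φ(λ - z_{α/2}) = Φ(9.633 - 1.96) = Φ(7.673) = 1.0.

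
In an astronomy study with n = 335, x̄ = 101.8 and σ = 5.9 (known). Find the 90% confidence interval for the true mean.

CI = x̄ ± z*(σ/√n) = 101.8 ± 1.645(5.9/√335) = 101.8 ± 0.53 = (101.27, 102.33)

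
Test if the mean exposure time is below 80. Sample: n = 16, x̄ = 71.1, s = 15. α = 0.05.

t = (71.1 - 80)/(15/√16) = -2.373, df = 15. Critical t = -1.753. Reject H₀.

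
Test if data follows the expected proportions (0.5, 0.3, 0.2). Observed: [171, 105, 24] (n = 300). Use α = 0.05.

Expected: [150.0, 90.0, 60.0]. χ² = 27.04. df = 2, critical = 5.991. Reject H₀.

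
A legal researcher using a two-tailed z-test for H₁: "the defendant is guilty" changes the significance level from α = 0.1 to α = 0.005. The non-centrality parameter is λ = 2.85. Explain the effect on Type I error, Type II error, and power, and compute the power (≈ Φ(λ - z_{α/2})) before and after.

Decreasing α from 0.1 to 0.005:
• Type I error rate decreases (α is the Type I rate by definition).
• Critical value moves from z_{α/2} = 1.645 to 2.807, so power = Φ(λ - z_{α/2}) goes from Φ(2.85 - 1.645) = 0.886 to Φ(2.85 - 2.807) = 0.517.
• Type II error rate β = 1 - power therefore increases (0.114 → 0.483).
Appropriate when false positives are costly — here, convicting an innocent person.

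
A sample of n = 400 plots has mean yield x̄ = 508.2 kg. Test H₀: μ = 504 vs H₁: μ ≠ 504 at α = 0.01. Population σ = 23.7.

z = (x̄ - μ₀)/(σ/√n) = (508.2 - 504)/(23.7/√400) = 3.544. Critical value: ±2.576. Since |3.544| > 2.576, Reject H₀.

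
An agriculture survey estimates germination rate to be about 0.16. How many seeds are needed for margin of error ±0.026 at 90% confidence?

n = z²p(1-p)/E² = 1.645²×0.16×0.84/0.026² = 538.003 → n = 539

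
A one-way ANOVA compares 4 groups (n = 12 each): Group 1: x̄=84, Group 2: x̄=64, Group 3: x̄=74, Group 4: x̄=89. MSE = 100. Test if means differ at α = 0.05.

Grand mean = 77.75. SS_between = 4425.0, MS_between = 1475.0. F = 14.75, F_crit ≈ 2.816. Reject H₀.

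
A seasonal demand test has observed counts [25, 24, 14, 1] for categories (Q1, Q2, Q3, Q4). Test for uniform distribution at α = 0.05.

Expected = 16 each. χ² = Σ(O-E)²/E = 23.375. df = 3, critical value = 7.815. Reject H₀.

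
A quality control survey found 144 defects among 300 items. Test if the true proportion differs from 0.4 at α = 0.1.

p̂ = 0.48, p₀ = 0.4. z = (p̂ - p₀)/√(p₀(1-p₀)/n) = 2.828. Critical: ±1.645. Reject H₀.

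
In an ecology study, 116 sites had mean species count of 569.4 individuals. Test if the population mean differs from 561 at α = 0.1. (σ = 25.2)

z = (x̄ - μ₀)/(σ/√n) = (569.4 - 561)/(25.2/√116) = 3.59. Critical value: ±1.645. Since |3.59| > 1.645, Reject H₀.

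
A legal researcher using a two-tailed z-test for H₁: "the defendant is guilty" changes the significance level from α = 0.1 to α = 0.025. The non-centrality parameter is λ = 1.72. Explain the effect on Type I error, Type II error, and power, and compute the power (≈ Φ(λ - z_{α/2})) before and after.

Decreasing α from 0.1 to 0.025:
• Type I error rate decreases (α is the Type I rate by definition).
• Critical value moves from z_{α/2} = 1.645 to 2.241, so power = Φ(λ - z_{α/2}) goes from Φ(1.72 - 1.645) = 0.53 to Φ(1.72 - 2.241) = 0.301.
• Type II error rate β = 1 - power therefore increases (0.47 → 0.699).
Appropriate when false positives are costly — here, convicting an innocent person.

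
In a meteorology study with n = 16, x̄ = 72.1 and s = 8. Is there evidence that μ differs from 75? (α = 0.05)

t = (x̄ - μ₀)/(s/√n) = (72.1 - 75)/(8/√16) = -1.45. df = 15, critical t = ±2.131. Fail to reject H₀.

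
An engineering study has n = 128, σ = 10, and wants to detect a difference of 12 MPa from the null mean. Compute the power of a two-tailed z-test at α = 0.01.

SE = σ/√n = 10/√128 = 0.884. Non-centrality λ = d/SE = 12/0.884 = 13.576. Power ≈ Φ(λ - z_{α/2}) = Φ(13.576 - 2.576) = Φ(11.0) = 1.0.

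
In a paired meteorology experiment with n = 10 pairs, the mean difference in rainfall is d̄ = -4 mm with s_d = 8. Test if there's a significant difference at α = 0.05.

t = d̄/(s_d/√n) = -4/(8/√10) = -1.581. df = 9, critical t = ±2.262. Fail to reject H₀.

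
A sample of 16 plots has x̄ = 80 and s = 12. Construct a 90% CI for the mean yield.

CI = x̄ ± t*(s/√n) = 80 ± 1.753(12/√16) = (74.74, 85.26)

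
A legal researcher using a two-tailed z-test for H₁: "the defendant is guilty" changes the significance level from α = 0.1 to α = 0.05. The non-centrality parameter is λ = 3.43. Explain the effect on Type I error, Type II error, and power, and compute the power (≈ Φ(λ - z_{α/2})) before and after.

Decreasing α from 0.1 to 0.05:
• Type I error rate decreases (α is the Type I rate by definition).
• Critical value moves from z_{α/2} = 1.645 to 1.96, so power = Φ(λ - z_{α/2}) goes from Φ(3.43 - 1.645) = 0.963 to Φ(3.43 - 1.96) = 0.929.
• Type II error rate β = 1 - power therefore increases (0.037 → 0.071).
Appropriate when false positives are costly — here, convicting an innocent person.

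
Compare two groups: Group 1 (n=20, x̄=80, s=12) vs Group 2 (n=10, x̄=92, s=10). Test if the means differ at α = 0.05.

Pooled sp = 11.4. t = -2.719, df = 28. Critical t = ±2.048. Reject H₀.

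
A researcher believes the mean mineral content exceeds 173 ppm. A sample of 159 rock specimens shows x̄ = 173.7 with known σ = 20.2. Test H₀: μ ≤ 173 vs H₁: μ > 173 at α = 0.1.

z = 0.437. Critical value: 1.28. Fail to reject H₀.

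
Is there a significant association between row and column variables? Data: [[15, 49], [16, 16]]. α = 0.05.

χ² = 6.884. df = 1, critical = 3.841. Reject H₀. Variables are dependent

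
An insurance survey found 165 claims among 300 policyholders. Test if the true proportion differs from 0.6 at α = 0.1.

p̂ = 0.55, p₀ = 0.6. z = (p̂ - p₀)/√(p₀(1-p₀)/n) = -1.768. Critical: ±1.645. Reject H₀.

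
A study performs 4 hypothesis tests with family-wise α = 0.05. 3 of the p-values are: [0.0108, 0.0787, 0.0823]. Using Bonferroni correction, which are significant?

Bonferroni α = 0.05/4 = 0.0125. Significant p-values: [0.0108]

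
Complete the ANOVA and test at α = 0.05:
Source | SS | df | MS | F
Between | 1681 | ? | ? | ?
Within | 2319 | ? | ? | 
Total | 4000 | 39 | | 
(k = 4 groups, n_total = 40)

df_between = 3, df_within = 36. MS_between = 560.33, MS_within = 64.42. F = 8.699, F_crit ≈ 2.866. Reject H₀.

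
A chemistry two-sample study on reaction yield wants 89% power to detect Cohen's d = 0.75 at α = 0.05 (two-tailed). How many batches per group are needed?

z_{α/2} = 1.96, z_β = Φ⁻¹(0.89) = 1.227. For medium effect (d = 0.75): n per group = 2(z_{α/2} + z_β)²/d² = 2(1.96 + 1.227)²/0.75² = 36.1 → 37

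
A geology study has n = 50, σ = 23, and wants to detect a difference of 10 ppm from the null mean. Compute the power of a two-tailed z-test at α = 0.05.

SE = σ/√n = 23/√50 = 3.253. Non-centrality λ = d/SE = 10/3.253 = 3.074. Power ≈ Φ(λ - z_{α/2}) = Φ(3.074 - 1.96) = Φ(1.114) = 0.867.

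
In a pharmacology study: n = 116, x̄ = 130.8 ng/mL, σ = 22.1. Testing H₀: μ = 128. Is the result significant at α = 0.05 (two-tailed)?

z = (130.8 - 128)/(22.1/√116) = 1.365. Since |z| ≤ 1.96, not significant at α = 0.05.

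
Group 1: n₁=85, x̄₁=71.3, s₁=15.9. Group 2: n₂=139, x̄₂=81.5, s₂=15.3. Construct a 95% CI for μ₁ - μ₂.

Difference = -10.2. SE = √(15.9²/85 + 15.3²/139) = 2.158. CI = (-14.43, -5.97)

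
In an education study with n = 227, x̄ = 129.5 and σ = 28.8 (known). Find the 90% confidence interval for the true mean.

CI = x̄ ± z*(σ/√n) = 129.5 ± 1.645(28.8/√227) = 129.5 ± 3.14 = (126.36, 132.64)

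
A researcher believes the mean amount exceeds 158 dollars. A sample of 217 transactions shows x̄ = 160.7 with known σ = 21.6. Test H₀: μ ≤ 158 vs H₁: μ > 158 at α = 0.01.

z = 1.841. Critical value: 2.33. Fail to reject H₀.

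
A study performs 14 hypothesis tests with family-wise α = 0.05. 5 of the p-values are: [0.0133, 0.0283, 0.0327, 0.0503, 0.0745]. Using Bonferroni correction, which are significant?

Bonferroni α = 0.05/14 = 0.00357. None of the given p-values are significant.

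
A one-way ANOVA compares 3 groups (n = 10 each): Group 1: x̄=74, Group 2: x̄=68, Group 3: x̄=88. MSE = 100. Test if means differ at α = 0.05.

Grand mean = 76.67. SS_between = 2106.67, MS_between = 1053.33. F = 10.533, F_crit ≈ 3.354. Reject H₀.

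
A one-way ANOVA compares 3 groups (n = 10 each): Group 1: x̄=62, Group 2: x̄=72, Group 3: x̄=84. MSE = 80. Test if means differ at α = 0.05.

Grand mean = 72.67. SS_between = 2426.67, MS_between = 1213.33. F = 15.167, F_crit ≈ 3.354. Reject H₀.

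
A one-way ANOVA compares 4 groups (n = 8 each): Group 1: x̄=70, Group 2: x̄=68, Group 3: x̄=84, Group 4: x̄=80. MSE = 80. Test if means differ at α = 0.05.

Grand mean = 75.5. SS_between = 1432.0, MS_between = 477.33. F = 5.967, F_crit ≈ 2.947. Reject H₀.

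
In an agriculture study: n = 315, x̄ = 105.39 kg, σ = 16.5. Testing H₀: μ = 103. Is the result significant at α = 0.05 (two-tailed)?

z = (105.39 - 103)/(16.5/√315) = 2.571. Since |z| > 1.96, significant at α = 0.05.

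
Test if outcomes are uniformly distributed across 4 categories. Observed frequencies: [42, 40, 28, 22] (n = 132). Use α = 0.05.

Expected = 33 each. χ² = Σ(O-E)²/E = 8.364. df = 3, critical value = 7.815. Reject H₀.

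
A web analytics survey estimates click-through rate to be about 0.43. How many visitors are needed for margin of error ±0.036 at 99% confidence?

n = z²p(1-p)/E² = 2.576²×0.43×0.57/0.036² = 1255.0 → n = 1255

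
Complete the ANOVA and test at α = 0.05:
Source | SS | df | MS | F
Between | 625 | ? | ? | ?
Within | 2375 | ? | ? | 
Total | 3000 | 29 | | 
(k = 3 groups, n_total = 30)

df_between = 2, df_within = 27. MS_between = 312.5, MS_within = 87.96. F = 3.553, F_crit ≈ 3.354. Reject H₀.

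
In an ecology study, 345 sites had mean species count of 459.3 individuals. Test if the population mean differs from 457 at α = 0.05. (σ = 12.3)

z = (x̄ - μ₀)/(σ/√n) = (459.3 - 457)/(12.3/√345) = 3.473. Critical value: ±1.96. Since |3.473| > 1.96, Reject H₀.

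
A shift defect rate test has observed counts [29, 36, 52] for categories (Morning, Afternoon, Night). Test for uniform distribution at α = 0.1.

Expected = 39 each. χ² = Σ(O-E)²/E = 7.128. df = 2, critical value = 4.605. Reject H₀.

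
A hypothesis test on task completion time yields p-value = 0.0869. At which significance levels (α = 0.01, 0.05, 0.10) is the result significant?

p = 0.0869. Significant at: α = 0.1.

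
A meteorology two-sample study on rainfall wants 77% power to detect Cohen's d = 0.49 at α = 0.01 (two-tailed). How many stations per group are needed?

z_{α/2} = 2.576, z_β = Φ⁻¹(0.77) = 0.739. For small effect (d = 0.49): n per group = 2(z_{α/2} + z_β)²/d² = 2(2.576 + 0.739)²/0.49² = 91.5 → 92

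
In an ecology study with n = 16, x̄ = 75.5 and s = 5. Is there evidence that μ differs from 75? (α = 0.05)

t = (x̄ - μ₀)/(s/√n) = (75.5 - 75)/(5/√16) = 0.4. df = 15, critical t = ±2.131. Fail to reject H₀.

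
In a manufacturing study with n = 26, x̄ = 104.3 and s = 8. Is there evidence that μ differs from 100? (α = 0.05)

t = (x̄ - μ₀)/(s/√n) = (104.3 - 100)/(8/√26) = 2.741. df = 25, critical t = ±2.06. Reject H₀.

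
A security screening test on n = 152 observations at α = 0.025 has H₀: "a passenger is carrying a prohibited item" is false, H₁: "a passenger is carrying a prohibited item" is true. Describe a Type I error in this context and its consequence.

Type I error: rejecting H₀ when it is true — concluding that a passenger is carrying a prohibited item when in fact it is not. Consequence: detaining an innocent passenger — delay and inconvenience.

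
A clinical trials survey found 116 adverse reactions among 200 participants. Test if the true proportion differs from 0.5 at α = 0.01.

p̂ = 0.58, p₀ = 0.5. z = (p̂ - p₀)/√(p₀(1-p₀)/n) = 2.263. Critical: ±2.576. Fail to reject H₀.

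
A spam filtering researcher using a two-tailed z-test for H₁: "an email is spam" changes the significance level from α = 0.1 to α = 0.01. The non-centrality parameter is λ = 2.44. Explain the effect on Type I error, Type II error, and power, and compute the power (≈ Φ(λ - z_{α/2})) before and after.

Decreasing α from 0.1 to 0.01:
• Type I error rate decreases (α is the Type I rate by definition).
• Critical value moves from z_{α/2} = 1.645 to 2.576, so power = Φ(λ - z_{α/2}) goes from Φ(2.44 - 1.645) = 0.787 to Φ(2.44 - 2.576) = 0.446.
• Type II error rate β = 1 - power therefore increases (0.213 → 0.554).
Appropriate when false positives are costly — here, a legitimate email is sent to the spam folder and the user misses it.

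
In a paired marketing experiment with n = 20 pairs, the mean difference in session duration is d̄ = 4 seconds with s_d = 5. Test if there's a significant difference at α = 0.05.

t = d̄/(s_d/√n) = 4/(5/√20) = 3.578. df = 19, critical t = ±2.093. Reject H₀.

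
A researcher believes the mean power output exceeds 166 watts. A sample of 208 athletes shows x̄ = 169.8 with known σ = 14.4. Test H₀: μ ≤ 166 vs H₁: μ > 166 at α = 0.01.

z = 3.806. Critical value: 2.33. Reject H₀.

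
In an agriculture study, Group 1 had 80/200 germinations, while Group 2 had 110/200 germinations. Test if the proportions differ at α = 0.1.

p̂₁ = 0.4, p̂₂ = 0.55, pooled p̂ = 0.475. z = -3.004. Critical: ±1.645. Reject H₀.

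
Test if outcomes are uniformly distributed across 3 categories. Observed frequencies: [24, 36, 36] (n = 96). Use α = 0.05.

Expected = 32 each. χ² = Σ(O-E)²/E = 3.0. df = 2, critical value = 5.991. Fail to reject H₀.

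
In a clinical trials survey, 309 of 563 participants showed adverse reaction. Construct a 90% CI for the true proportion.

p̂ = 0.549. CI = p̂ ± z*√(p̂(1-p̂)/n) = (0.514, 0.583)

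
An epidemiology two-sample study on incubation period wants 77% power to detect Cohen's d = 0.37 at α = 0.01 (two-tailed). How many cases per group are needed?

z_{α/2} = 2.576, z_β = Φ⁻¹(0.77) = 0.739. For small effect (d = 0.37): n per group = 2(z_{α/2} + z_β)²/d² = 2(2.576 + 0.739)²/0.37² = 160.5 → 161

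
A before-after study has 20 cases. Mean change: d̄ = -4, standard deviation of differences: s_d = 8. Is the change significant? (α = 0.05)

t = d̄/(s_d/√n) = -4/(8/√20) = -2.236. df = 19, critical t = ±2.093. Reject H₀.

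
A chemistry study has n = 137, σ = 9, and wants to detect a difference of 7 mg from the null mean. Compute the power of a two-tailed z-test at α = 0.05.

SE = σ/√n = 9/√137 = 0.769. Non-centrality λ = d/SE = 7/0.769 = 9.104. Power ≈ Φ(λ - z_{α/2}) = Φ(9.104 - 1.96) = Φ(7.144) = 1.0.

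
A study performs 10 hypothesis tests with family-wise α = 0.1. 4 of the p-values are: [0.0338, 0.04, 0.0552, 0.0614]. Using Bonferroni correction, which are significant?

Bonferroni α = 0.1/10 = 0.01. None of the given p-values are significant.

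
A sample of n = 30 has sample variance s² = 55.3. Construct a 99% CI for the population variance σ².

df = 29. χ²_{0.005} = 52.336, χ²_{0.995} = 13.121. CI for σ² = ((n-1)s²/χ²_{α/2}, (n-1)s²/χ²_{1-α/2}) = (29·55.3/52.336, 29·55.3/13.121) = (30.64, 122.22)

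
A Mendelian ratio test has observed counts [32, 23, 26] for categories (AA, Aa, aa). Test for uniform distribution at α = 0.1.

Expected = 27 each. χ² = Σ(O-E)²/E = 1.556. df = 2, critical value = 4.605. Fail to reject H₀.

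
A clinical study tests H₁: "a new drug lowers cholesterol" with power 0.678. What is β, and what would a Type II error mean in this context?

β = 1 - power = 1 - 0.678 = 0.322. A Type II error is failing to reject H₀ when H₀ is false (false negative) — here, failing to conclude that a new drug lowers cholesterol when in fact it is true. Consequence: shelving an effective drug — patients miss out on a treatment that would have helped.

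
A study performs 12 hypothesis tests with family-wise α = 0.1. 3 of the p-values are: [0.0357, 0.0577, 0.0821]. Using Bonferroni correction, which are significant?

Bonferroni α = 0.1/12 = 0.00833. None of the given p-values are significant.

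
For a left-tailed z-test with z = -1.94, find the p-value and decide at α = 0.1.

p = P(Z < -1.94) = Φ(-1.94) ≈ 0.0262. Since p < 0.1, reject H₀ (significant) at α = 0.1.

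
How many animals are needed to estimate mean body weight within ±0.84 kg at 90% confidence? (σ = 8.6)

n = (z*σ/E)² = (1.645×8.6/0.84)² = 283.6 → n = 284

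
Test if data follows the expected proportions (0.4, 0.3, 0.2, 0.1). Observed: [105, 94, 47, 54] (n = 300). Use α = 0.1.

Expected: [120.0, 90.0, 60.0, 30.0]. χ² = 24.069. df = 3, critical = 6.251. Reject H₀.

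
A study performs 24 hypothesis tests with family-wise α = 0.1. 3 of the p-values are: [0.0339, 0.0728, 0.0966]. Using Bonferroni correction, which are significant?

Bonferroni α = 0.1/24 = 0.00417. None of the given p-values are significant.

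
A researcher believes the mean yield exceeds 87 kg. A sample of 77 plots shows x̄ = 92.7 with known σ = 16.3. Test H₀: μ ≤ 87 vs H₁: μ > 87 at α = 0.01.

z = 3.069. Critical value: 2.33. Reject H₀.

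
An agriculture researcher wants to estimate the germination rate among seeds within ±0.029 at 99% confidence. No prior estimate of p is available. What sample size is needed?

Conservative approach: use p = 0.5 (maximizes p(1-p) = 0.25). n = z²(0.25)/E² = 2.576²×0.25/0.029² = 1972.6 → n = 1973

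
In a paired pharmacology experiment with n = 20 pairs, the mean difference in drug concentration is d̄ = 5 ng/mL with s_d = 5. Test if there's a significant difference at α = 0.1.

t = d̄/(s_d/√n) = 5/(5/√20) = 4.472. df = 19, critical t = ±1.729. Reject H₀.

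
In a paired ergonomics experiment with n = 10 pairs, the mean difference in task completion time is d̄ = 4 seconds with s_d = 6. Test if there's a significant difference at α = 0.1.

t = d̄/(s_d/√n) = 4/(6/√10) = 2.108. df = 9, critical t = ±1.833. Reject H₀.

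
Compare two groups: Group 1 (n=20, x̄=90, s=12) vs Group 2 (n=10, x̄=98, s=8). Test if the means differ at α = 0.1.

Pooled sp = 10.88. t = -1.899, df = 28. Critical t = ±1.701. Reject H₀.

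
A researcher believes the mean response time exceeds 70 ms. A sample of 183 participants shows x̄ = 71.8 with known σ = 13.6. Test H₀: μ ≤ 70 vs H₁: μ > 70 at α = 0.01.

z = 1.79. Critical value: 2.33. Fail to reject H₀.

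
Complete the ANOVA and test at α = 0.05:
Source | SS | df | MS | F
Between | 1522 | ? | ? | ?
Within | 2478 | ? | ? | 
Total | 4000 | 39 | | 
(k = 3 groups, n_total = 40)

df_between = 2, df_within = 37. MS_between = 761.0, MS_within = 66.97. F = 11.363, F_crit ≈ 3.252. Reject H₀.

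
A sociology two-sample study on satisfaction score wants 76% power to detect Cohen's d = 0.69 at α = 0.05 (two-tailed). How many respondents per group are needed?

z_{α/2} = 1.96, z_β = Φ⁻¹(0.76) = 0.706. For medium effect (d = 0.69): n per group = 2(z_{α/2} + z_β)²/d² = 2(1.96 + 0.706)²/0.69² = 29.9 → 30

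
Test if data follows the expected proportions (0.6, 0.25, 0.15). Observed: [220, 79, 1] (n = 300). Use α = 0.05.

Expected: [180.0, 75.0, 45.0]. χ² = 52.124. df = 2, critical = 5.991. Reject H₀.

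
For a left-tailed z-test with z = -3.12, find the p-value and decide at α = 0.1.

p = P(Z < -3.12) = Φ(-3.12) ≈ 0.0009. Since p < 0.1, reject H₀ (significant) at α = 0.1.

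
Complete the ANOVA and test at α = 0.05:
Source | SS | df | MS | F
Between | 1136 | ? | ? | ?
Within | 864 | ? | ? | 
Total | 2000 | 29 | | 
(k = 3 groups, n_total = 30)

df_between = 2, df_within = 27. MS_between = 568.0, MS_within = 32.0. F = 17.75, F_crit ≈ 3.354. Reject H₀.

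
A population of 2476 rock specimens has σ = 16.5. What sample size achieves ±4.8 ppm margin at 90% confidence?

Without FPC: n₀ = (1.645×16.5/4.8)² = 31.975. With FPC: n = n₀N/(n₀+N-1) = 31.6 → n = 32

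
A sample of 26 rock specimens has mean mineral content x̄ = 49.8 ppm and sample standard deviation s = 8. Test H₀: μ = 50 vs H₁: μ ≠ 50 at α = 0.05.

t = (x̄ - μ₀)/(s/√n) = (49.8 - 50)/(8/√26) = -0.127. df = 25, critical t = ±2.06. Fail to reject H₀.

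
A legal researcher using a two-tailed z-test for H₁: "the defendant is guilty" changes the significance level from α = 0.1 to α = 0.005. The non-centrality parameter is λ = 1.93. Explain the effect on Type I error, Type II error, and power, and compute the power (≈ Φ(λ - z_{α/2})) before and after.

Decreasing α from 0.1 to 0.005:
• Type I error rate decreases (α is the Type I rate by definition).
• Critical value moves from z_{α/2} = 1.645 to 2.807, so power = Φ(λ - z_{α/2}) goes from Φ(1.93 - 1.645) = 0.612 to Φ(1.93 - 2.807) = 0.19.
• Type II error rate β = 1 - power therefore increases (0.388 → 0.81).
Appropriate when false positives are costly — here, convicting an innocent person.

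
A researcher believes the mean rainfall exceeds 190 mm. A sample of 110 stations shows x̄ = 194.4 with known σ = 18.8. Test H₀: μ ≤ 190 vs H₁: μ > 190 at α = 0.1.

z = 2.455. Critical value: 1.28. Reject H₀.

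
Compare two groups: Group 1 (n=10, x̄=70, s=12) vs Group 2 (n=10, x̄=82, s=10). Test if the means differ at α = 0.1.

Pooled sp = 11.05. t = -2.429, df = 18. Critical t = ±1.734. Reject H₀.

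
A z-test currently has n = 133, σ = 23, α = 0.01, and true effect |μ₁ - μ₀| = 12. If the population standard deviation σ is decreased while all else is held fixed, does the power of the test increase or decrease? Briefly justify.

Power increases: a smaller σ shrinks the standard error σ/√n, moving the sampling distribution under H₁ further from the critical value.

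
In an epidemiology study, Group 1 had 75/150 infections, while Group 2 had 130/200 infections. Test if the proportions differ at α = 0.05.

p̂₁ = 0.5, p̂₂ = 0.65, pooled p̂ = 0.586. z = -2.819. Critical: ±1.96. Reject H₀.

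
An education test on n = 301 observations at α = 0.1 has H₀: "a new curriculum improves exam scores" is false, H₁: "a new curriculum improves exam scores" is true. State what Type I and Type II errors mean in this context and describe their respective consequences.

Type I (false positive): concluding that a new curriculum improves exam scores when it is not — adopting a curriculum that gives no real benefit — disruption for nothing. Type II (false negative): failing to conclude that a new curriculum improves exam scores when it is — keeping the old curriculum when the new one would have helped students. Which is costlier depends on domain priorities and is a judgement call rather than a statistical fact.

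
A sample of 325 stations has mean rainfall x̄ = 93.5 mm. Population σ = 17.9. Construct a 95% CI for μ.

CI = x̄ ± z*(σ/√n) = 93.5 ± 1.96(17.9/√325) = 93.5 ± 1.95 = (91.55, 95.45)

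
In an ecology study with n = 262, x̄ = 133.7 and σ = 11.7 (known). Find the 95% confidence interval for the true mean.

CI = x̄ ± z*(σ/√n) = 133.7 ± 1.96(11.7/√262) = 133.7 ± 1.42 = (132.28, 135.12)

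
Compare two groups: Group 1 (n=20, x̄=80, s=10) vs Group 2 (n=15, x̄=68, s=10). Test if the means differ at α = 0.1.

Pooled sp = 10.0. t = 3.513, df = 33. Critical t = ±1.692. Reject H₀.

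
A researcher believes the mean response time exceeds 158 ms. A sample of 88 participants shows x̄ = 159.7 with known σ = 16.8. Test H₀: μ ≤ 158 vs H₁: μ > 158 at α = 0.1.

z = 0.949. Critical value: 1.28. Fail to reject H₀.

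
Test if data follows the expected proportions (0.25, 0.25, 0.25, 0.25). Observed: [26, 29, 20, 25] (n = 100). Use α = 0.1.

Expected: [25.0, 25.0, 25.0, 25.0]. χ² = 1.68. df = 3, critical = 6.251. Fail to reject H₀.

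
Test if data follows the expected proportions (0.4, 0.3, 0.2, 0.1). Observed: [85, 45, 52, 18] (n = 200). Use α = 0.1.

Expected: [80.0, 60.0, 40.0, 20.0]. χ² = 7.862. df = 3, critical = 6.251. Reject H₀.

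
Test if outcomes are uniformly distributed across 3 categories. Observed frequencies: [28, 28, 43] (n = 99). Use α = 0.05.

Expected = 33 each. χ² = Σ(O-E)²/E = 4.545. df = 2, critical value = 5.991. Fail to reject H₀.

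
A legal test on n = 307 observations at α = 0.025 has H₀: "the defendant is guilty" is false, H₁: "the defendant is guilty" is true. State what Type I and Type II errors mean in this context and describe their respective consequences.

Type I (false positive): concluding that the defendant is guilty when it is not — convicting an innocent person. Type II (false negative): failing to conclude that the defendant is guilty when it is — acquitting a guilty person. Which is costlier depends on domain priorities and is a judgement call rather than a statistical fact.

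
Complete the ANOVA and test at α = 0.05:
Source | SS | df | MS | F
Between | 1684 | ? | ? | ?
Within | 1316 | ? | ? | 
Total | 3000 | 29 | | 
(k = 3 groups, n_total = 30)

df_between = 2, df_within = 27. MS_between = 842.0, MS_within = 48.74. F = 17.275, F_crit ≈ 3.354. Reject H₀.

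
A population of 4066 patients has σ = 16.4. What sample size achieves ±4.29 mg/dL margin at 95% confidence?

Without FPC: n₀ = (1.96×16.4/4.29)² = 56.142. With FPC: n = n₀N/(n₀+N-1) = 55.4 → n = 56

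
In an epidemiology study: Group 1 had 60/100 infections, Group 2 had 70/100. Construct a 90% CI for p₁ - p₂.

p̂₁ = 0.6, p̂₂ = 0.7. Difference = -0.1. CI = (-0.21, 0.01)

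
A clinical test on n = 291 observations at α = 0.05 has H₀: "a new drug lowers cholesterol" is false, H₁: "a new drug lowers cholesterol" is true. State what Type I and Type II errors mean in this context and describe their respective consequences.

Type I (false positive): concluding that a new drug lowers cholesterol when it is not — approving an ineffective drug — patients take a useless medication and may skip effective alternatives. Type II (false negative): failing to conclude that a new drug lowers cholesterol when it is — shelving an effective drug — patients miss out on a treatment that would have helped. Which is costlier depends on domain priorities and is a judgement call rather than a statistical fact.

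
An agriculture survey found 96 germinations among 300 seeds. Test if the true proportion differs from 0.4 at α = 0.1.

p̂ = 0.32, p₀ = 0.4. z = (p̂ - p₀)/√(p₀(1-p₀)/n) = -2.828. Critical: ±1.645. Reject H₀.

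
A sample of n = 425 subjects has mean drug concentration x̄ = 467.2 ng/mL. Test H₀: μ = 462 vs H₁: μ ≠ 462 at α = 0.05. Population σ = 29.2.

z = (x̄ - μ₀)/(σ/√n) = (467.2 - 462)/(29.2/√425) = 3.671. Critical value: ±1.96. Since |3.671| > 1.96, Reject H₀.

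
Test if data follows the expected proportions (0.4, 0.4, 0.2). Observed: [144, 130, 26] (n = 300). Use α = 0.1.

Expected: [120.0, 120.0, 60.0]. χ² = 24.9. df = 2, critical = 4.605. Reject H₀.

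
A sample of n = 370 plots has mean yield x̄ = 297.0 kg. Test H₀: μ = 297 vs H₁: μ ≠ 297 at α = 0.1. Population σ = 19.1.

z = (x̄ - μ₀)/(σ/√n) = (297.0 - 297)/(19.1/√370) = 0.0. Critical value: ±1.645. Since |0.0| ≤ 1.645, Fail to reject H₀.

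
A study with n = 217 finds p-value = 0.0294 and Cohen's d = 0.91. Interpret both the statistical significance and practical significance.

Statistically significant (p = 0.0294 < 0.05). Cohen's d = 0.91 indicates a large effect size. Both statistical and practical significance should be considered.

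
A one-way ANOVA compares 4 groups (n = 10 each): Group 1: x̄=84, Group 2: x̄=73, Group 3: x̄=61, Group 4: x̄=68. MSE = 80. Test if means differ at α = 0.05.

Grand mean = 71.5. SS_between = 2810.0, MS_between = 936.67. F = 11.708, F_crit ≈ 2.866. Reject H₀.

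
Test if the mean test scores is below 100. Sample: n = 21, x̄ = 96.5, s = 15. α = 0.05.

t = (96.5 - 100)/(15/√21) = -1.069, df = 20. Critical t = -1.725. Fail to reject H₀.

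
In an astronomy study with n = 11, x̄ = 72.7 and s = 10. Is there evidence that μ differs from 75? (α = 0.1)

t = (x̄ - μ₀)/(s/√n) = (72.7 - 75)/(10/√11) = -0.763. df = 10, critical t = ±1.812. Fail to reject H₀.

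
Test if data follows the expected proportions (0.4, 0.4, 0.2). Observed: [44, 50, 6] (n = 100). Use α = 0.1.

Expected: [40.0, 40.0, 20.0]. χ² = 12.7. df = 2, critical = 4.605. Reject H₀.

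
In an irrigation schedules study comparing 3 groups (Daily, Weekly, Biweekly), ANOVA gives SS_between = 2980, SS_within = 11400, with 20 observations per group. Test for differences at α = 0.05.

df_between = 2, df_within = 57. F = MS_between/MS_within = 1490.0/200.0 = 7.45. F_crit ≈ 3.159. Reject H₀. At least one mean differs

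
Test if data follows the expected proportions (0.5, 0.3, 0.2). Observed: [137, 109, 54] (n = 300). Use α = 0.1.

Expected: [150.0, 90.0, 60.0]. χ² = 5.738. df = 2, critical = 4.605. Reject H₀.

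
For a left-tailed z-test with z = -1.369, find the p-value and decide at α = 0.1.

p = P(Z < -1.369) = Φ(-1.369) ≈ 0.0855. Since p < 0.1, reject H₀ (significant) at α = 0.1.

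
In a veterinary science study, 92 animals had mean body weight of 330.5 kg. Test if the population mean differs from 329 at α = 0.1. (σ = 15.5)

z = (x̄ - μ₀)/(σ/√n) = (330.5 - 329)/(15.5/√92) = 0.928. Critical value: ±1.645. Since |0.928| ≤ 1.645, Fail to reject H₀.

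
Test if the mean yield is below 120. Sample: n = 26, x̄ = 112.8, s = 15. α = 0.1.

t = (112.8 - 120)/(15/√26) = -2.448, df = 25. Critical t = -1.316. Reject H₀.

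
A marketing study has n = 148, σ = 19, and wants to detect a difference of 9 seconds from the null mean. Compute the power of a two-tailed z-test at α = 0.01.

SE = σ/√n = 19/√148 = 1.562. Non-centrality λ = d/SE = 9/1.562 = 5.763. Power ≈ Φ(λ - z_{α/2}) = Φ(5.763 - 2.576) = Φ(3.187) = 0.999.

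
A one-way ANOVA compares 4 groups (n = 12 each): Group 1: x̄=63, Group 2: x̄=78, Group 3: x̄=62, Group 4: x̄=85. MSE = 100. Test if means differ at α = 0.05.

Grand mean = 72.0. SS_between = 4632.0, MS_between = 1544.0. F = 15.44, F_crit ≈ 2.816. Reject H₀.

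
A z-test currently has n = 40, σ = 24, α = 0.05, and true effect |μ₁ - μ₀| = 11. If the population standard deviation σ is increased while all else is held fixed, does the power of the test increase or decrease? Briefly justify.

Power decreases: a larger σ inflates the standard error σ/√n, pulling the sampling distribution under H₁ back toward the critical value.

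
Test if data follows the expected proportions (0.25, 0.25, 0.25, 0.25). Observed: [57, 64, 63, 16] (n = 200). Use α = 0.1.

Expected: [50.0, 50.0, 50.0, 50.0]. χ² = 31.4. df = 3, critical = 6.251. Reject H₀.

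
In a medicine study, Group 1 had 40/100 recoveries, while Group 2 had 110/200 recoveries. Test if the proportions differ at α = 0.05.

p̂₁ = 0.4, p̂₂ = 0.55, pooled p̂ = 0.5. z = -2.449. Critical: ±1.96. Reject H₀.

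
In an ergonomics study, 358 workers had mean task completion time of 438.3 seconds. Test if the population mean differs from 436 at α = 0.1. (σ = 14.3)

z = (x̄ - μ₀)/(σ/√n) = (438.3 - 436)/(14.3/√358) = 3.043. Critical value: ±1.645. Since |3.043| > 1.645, Reject H₀.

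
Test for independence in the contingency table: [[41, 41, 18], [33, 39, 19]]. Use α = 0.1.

χ² = 0.519. df = 2, critical = 4.605. Fail to reject H₀. No evidence of dependence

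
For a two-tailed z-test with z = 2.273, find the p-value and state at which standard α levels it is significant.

p = 2·P(Z > |2.273|) = 2·(1 - Φ(2.273)) ≈ 0.023. Significant at α = 0.1; Significant at α = 0.05.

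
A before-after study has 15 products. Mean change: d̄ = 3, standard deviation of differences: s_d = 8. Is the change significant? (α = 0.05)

t = d̄/(s_d/√n) = 3/(8/√15) = 1.452. df = 14, critical t = ±2.145. Fail to reject H₀.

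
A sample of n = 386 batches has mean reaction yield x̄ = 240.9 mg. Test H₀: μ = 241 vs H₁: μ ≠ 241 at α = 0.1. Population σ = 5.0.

z = (x̄ - μ₀)/(σ/√n) = (240.9 - 241)/(5.0/√386) = -0.393. Critical value: ±1.645. Since |-0.393| ≤ 1.645, Fail to reject H₀.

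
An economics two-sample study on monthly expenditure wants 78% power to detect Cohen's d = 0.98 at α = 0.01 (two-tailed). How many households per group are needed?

z_{α/2} = 2.576, z_β = Φ⁻¹(0.78) = 0.772. For large effect (d = 0.98): n per group = 2(z_{α/2} + z_β)²/d² = 2(2.576 + 0.772)²/0.98² = 23.3 → 24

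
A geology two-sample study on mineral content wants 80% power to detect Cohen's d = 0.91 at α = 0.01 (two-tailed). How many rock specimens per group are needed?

z_{α/2} = 2.576, z_β = Φ⁻¹(0.8) = 0.842. For large effect (d = 0.91): n per group = 2(z_{α/2} + z_β)²/d² = 2(2.576 + 0.842)²/0.91² = 28.2 → 29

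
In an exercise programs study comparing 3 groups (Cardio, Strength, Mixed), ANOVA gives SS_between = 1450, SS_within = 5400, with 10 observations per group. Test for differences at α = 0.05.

df_between = 2, df_within = 27. F = MS_between/MS_within = 725.0/200.0 = 3.625. F_crit ≈ 3.354. Reject H₀. At least one mean differs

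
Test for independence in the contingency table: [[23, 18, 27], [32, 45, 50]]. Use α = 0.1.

χ² = 2.271. df = 2, critical = 4.605. Fail to reject H₀. No evidence of dependence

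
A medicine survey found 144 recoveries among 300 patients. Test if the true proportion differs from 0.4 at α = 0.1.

p̂ = 0.48, p₀ = 0.4. z = (p̂ - p₀)/√(p₀(1-p₀)/n) = 2.828. Critical: ±1.645. Reject H₀.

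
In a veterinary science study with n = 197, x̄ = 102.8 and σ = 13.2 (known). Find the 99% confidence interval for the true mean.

CI = x̄ ± z*(σ/√n) = 102.8 ± 2.576(13.2/√197) = 102.8 ± 2.42 = (100.38, 105.22)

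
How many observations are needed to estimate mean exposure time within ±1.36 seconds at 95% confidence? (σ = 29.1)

n = (z*σ/E)² = (1.96×29.1/1.36)² = 1758.8 → n = 1759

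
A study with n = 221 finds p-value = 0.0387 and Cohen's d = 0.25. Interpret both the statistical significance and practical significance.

Statistically significant (p = 0.0387 < 0.05). Cohen's d = 0.25 indicates a small effect size. Both statistical and practical significance should be considered.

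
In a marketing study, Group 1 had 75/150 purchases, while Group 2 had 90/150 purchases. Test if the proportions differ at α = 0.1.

p̂₁ = 0.5, p̂₂ = 0.6, pooled p̂ = 0.55. z = -1.741. Critical: ±1.645. Reject H₀.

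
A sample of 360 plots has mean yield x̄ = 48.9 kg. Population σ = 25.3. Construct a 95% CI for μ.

CI = x̄ ± z*(σ/√n) = 48.9 ± 1.96(25.3/√360) = 48.9 ± 2.61 = (46.29, 51.51)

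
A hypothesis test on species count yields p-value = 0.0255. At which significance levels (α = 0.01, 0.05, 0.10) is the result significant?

p = 0.0255. Significant at: α = 0.05, 0.1.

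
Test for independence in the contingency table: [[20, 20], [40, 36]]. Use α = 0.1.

χ² = 0.073. df = 1, critical = 2.706. Fail to reject H₀. No evidence of dependence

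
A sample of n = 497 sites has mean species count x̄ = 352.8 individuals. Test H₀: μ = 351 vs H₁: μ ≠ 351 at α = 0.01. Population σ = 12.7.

z = (x̄ - μ₀)/(σ/√n) = (352.8 - 351)/(12.7/√497) = 3.16. Critical value: ±2.576. Since |3.16| > 2.576, Reject H₀.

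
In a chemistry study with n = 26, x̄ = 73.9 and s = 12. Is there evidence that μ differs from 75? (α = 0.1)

t = (x̄ - μ₀)/(s/√n) = (73.9 - 75)/(12/√26) = -0.467. df = 25, critical t = ±1.708. Fail to reject H₀.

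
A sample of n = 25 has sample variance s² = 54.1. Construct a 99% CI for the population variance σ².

df = 24. χ²_{0.005} = 45.559, χ²_{0.995} = 9.886. CI for σ² = ((n-1)s²/χ²_{α/2}, (n-1)s²/χ²_{1-α/2}) = (24·54.1/45.559, 24·54.1/9.886) = (28.5, 131.34)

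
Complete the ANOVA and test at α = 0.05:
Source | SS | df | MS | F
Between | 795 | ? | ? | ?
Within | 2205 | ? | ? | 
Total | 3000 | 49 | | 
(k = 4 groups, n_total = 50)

df_between = 3, df_within = 46. MS_between = 265.0, MS_within = 47.93. F = 5.528, F_crit ≈ 2.807. Reject H₀.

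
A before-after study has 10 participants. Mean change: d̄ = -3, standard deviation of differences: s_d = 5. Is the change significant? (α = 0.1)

t = d̄/(s_d/√n) = -3/(5/√10) = -1.897. df = 9, critical t = ±1.833. Reject H₀.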